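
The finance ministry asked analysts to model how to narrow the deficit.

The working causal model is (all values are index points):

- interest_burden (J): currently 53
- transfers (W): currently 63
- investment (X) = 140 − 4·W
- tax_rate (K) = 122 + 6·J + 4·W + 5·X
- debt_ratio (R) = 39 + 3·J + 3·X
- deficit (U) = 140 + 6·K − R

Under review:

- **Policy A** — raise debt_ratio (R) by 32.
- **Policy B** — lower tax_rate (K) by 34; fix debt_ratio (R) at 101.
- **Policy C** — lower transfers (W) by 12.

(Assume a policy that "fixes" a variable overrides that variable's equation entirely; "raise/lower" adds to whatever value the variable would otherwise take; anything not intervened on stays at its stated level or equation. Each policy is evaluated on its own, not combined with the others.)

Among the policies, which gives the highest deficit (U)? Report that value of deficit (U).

2078

Policy A (R + 32):
  J = 53
  W = 63
  X = 140 − 4·63 = -112
  K = 122 + 6·53 + 4·63 + 5·(-112) = 132
  R = 39 + 3·53 + 3·(-112) (+32 from intervention) = -106
  U = 140 + 6·132 − (-106) = 1038
Policy B (K − 34, R := 101):
  J = 53
  W = 63
  X = 140 − 4·63 = -112
  K = 122 + 6·53 + 4·63 + 5·(-112) (−34 from intervention) = 98
  R = 101
  U = 140 + 6·98 − 101 = 627
Policy C (W − 12):
  J = 53
  W = 63 − 12 = 51
  X = 140 − 4·51 = -64
  K = 122 + 6·53 + 4·51 + 5·(-64) = 324
  R = 39 + 3·53 + 3·(-64) = 6
  U = 140 + 6·324 − 6 = 2078
Comparing — Policy A: U=1038, Policy B: U=627, Policy C: U=2078. Highest is 2078 (Policy C).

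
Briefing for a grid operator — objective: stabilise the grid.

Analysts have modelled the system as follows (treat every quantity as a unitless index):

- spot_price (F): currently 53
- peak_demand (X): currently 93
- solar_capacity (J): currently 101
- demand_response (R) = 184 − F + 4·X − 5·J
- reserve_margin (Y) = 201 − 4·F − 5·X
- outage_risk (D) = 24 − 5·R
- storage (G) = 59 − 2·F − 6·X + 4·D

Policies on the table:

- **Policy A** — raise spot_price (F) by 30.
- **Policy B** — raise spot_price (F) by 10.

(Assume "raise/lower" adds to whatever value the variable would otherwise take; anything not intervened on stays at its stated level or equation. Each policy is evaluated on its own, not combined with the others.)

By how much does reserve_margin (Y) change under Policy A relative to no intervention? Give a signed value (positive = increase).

-120

Baseline:
  F = 53
  X = 93
  Y = 201 − 4·53 − 5·93 = -476
Policy A (F + 30):
  F = 53 + 30 = 83
  X = 93
  Y = 201 − 4·83 − 5·93 = -596
Change in Y: -596 − (-476) = -120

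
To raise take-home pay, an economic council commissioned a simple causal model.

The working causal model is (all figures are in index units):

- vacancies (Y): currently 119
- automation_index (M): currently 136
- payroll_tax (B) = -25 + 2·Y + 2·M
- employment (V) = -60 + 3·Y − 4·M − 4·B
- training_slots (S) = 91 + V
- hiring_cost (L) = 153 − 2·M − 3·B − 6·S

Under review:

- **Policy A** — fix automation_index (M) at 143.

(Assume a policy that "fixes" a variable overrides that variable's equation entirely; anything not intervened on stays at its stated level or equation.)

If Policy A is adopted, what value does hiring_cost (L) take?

11450

Policy A (M := 143):
  Y = 119
  M = 143
  B = -25 + 2·119 + 2·143 = 499
  V = -60 + 3·119 − 4·143 − 4·499 = -2271
  S = 91 + (-2271) = -2180
  L = 153 − 2·143 − 3·499 − 6·(-2180) = 11450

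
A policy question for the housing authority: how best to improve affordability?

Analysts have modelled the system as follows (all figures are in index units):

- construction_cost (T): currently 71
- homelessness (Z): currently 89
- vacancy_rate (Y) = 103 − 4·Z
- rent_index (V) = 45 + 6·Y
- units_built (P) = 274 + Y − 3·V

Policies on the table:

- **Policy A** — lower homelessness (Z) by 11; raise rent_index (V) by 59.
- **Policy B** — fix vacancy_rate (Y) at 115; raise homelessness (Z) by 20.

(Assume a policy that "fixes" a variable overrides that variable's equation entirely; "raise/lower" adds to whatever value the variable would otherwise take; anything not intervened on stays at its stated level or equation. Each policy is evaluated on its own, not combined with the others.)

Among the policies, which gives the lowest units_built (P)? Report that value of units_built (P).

Policy A (Z − 11, V + 59):
  Z = 89 − 11 = 78
  Y = 103 − 4·78 = -209
  V = 45 + 6·(-209) (+59 from intervention) = -1150
  P = 274 + (-209) − 3·(-1150) = 3515
Policy B (Y := 115, Z + 20):
  Z = 89 + 20 = 109
  Y = 115
  V = 45 + 6·115 = 735
  P = 274 + 115 − 3·735 = -1816
Comparing — Policy A: P=3515, Policy B: P=-1816. Lowest is -1816 (Policy B).

-1816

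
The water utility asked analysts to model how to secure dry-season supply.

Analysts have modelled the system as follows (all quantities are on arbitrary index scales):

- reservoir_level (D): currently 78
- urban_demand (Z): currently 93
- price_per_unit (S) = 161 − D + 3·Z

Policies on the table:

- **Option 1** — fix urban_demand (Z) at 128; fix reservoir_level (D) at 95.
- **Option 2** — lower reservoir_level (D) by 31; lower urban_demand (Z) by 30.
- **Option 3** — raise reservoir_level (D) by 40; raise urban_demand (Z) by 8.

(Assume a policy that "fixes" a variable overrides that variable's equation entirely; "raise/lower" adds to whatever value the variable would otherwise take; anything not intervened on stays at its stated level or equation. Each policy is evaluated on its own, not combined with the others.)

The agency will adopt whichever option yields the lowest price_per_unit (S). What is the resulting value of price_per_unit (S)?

303

Option 1 (Z := 128, D := 95):
  D = 95
  Z = 128
  S = 161 − 95 + 3·128 = 450
Option 2 (D − 31, Z − 30):
  D = 78 − 31 = 47
  Z = 93 − 30 = 63
  S = 161 − 47 + 3·63 = 303
Option 3 (D + 40, Z + 8):
  D = 78 + 40 = 118
  Z = 93 + 8 = 101
  S = 161 − 118 + 3·101 = 346
Comparing — Option 1: S=450, Option 2: S=303, Option 3: S=346. Lowest is 303 (Option 2).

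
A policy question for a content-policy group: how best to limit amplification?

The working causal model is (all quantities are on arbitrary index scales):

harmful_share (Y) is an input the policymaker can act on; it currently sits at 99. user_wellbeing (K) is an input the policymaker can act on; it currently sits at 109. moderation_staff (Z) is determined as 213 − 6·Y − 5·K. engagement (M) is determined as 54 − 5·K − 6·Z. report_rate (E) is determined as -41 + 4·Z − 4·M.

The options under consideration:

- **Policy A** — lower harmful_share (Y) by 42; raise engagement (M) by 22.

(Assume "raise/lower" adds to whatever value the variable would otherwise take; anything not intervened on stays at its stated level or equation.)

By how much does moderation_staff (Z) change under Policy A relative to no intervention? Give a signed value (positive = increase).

252

Baseline:
  Y = 99
  K = 109
  Z = 213 − 6·99 − 5·109 = -926
Policy A (Y − 42, M + 22):
  Y = 99 − 42 = 57
  K = 109
  Z = 213 − 6·57 − 5·109 = -674
Change in Z: -674 − (-926) = 252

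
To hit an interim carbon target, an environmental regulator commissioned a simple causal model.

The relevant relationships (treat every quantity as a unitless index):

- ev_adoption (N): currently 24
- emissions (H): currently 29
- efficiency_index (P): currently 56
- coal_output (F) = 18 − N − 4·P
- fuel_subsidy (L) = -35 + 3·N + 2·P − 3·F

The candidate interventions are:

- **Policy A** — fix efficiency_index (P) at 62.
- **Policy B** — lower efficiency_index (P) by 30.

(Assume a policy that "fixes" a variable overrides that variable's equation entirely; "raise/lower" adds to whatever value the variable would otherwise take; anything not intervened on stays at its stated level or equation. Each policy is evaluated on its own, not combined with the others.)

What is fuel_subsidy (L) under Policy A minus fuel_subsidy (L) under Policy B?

Policy A (P := 62):
  N = 24
  P = 62
  F = 18 − 24 − 4·62 = -254
  L = -35 + 3·24 + 2·62 − 3·(-254) = 923
Policy B (P − 30):
  N = 24
  P = 56 − 30 = 26
  F = 18 − 24 − 4·26 = -110
  L = -35 + 3·24 + 2·26 − 3·(-110) = 419
L: 923 − 419 = 504

504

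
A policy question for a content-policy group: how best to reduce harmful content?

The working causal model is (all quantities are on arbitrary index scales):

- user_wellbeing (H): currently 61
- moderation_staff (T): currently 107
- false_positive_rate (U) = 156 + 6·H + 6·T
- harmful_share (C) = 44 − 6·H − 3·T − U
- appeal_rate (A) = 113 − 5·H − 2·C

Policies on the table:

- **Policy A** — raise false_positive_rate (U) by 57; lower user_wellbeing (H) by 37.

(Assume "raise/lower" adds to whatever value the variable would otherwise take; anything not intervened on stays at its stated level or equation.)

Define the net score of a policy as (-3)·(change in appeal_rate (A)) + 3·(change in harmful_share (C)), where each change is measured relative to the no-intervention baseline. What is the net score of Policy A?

Baseline:
  H = 61
  T = 107
  U = 156 + 6·61 + 6·107 = 1164
  C = 44 − 6·61 − 3·107 − 1164 = -1807
  A = 113 − 5·61 − 2·(-1807) = 3422
Policy A (U + 57, H − 37):
  H = 61 − 37 = 24
  T = 107
  U = 156 + 6·24 + 6·107 (+57 from intervention) = 999
  C = 44 − 6·24 − 3·107 − 999 = -1420
  A = 113 − 5·24 − 2·(-1420) = 2833
ΔA = 2833 − 3422 = -589; ΔC = -1420 − (-1807) = 387
Score = (-3)·(-589) + 3·387 = 2928

2928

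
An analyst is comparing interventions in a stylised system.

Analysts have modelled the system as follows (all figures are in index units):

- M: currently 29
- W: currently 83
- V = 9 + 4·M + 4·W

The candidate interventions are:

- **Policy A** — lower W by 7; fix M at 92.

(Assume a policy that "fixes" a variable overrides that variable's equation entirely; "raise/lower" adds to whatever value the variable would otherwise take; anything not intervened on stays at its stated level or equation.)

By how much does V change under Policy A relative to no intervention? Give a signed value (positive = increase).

Baseline:
  M = 29
  W = 83
  V = 9 + 4·29 + 4·83 = 457
Policy A (W − 7, M := 92):
  M = 92
  W = 83 − 7 = 76
  V = 9 + 4·92 + 4·76 = 681
Change in V: 681 − 457 = 224

224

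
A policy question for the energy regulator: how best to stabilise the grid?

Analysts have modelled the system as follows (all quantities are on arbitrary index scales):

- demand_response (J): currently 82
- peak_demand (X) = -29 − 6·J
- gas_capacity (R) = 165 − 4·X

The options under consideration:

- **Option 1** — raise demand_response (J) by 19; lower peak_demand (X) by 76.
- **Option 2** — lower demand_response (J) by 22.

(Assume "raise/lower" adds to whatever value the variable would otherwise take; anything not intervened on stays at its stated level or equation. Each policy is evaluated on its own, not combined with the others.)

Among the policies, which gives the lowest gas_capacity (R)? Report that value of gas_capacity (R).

Option 1 (J + 19, X − 76):
  J = 82 + 19 = 101
  X = -29 − 6·101 (−76 from intervention) = -711
  R = 165 − 4·(-711) = 3009
Option 2 (J − 22):
  J = 82 − 22 = 60
  X = -29 − 6·60 = -389
  R = 165 − 4·(-389) = 1721
Comparing — Option 1: R=3009, Option 2: R=1721. Lowest is 1721 (Option 2).

1721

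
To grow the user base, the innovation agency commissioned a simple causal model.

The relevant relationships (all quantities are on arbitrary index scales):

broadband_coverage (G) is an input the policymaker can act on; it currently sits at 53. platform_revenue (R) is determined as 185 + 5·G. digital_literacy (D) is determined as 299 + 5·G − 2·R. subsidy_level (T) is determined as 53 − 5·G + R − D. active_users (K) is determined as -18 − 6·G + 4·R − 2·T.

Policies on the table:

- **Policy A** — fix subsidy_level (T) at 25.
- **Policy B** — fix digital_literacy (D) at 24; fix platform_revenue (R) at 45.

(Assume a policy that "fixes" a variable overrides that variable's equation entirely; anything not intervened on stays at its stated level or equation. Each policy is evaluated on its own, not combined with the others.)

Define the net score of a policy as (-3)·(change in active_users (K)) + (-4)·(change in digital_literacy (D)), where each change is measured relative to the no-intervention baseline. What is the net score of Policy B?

Baseline:
  G = 53
  R = 185 + 5·53 = 450
  D = 299 + 5·53 − 2·450 = -336
  T = 53 − 5·53 + 450 − (-336) = 574
  K = -18 − 6·53 + 4·450 − 2·574 = 316
Policy B (D := 24, R := 45):
  G = 53
  R = 45
  D = 24
  T = 53 − 5·53 + 45 − 24 = -191
  K = -18 − 6·53 + 4·45 − 2·(-191) = 226
ΔK = 226 − 316 = -90; ΔD = 24 − (-336) = 360
Score = (-3)·(-90) + (-4)·360 = -1170

-1170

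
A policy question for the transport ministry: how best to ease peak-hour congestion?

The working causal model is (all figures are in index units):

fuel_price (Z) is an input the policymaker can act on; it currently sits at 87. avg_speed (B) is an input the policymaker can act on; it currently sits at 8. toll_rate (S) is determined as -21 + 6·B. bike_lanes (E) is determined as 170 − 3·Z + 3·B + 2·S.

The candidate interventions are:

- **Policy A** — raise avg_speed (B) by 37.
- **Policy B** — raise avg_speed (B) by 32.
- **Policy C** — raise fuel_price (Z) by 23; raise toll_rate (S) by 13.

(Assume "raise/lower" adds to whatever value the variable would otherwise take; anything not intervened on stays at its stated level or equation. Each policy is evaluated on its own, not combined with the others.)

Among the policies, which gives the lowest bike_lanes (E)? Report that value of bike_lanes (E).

Policy A (B + 37):
  Z = 87
  B = 8 + 37 = 45
  S = -21 + 6·45 = 249
  E = 170 − 3·87 + 3·45 + 2·249 = 542
Policy B (B + 32):
  Z = 87
  B = 8 + 32 = 40
  S = -21 + 6·40 = 219
  E = 170 − 3·87 + 3·40 + 2·219 = 467
Policy C (Z + 23, S + 13):
  Z = 87 + 23 = 110
  B = 8
  S = -21 + 6·8 (+13 from intervention) = 40
  E = 170 − 3·110 + 3·8 + 2·40 = -56
Comparing — Policy A: E=542, Policy B: E=467, Policy C: E=-56. Lowest is -56 (Policy C).

-56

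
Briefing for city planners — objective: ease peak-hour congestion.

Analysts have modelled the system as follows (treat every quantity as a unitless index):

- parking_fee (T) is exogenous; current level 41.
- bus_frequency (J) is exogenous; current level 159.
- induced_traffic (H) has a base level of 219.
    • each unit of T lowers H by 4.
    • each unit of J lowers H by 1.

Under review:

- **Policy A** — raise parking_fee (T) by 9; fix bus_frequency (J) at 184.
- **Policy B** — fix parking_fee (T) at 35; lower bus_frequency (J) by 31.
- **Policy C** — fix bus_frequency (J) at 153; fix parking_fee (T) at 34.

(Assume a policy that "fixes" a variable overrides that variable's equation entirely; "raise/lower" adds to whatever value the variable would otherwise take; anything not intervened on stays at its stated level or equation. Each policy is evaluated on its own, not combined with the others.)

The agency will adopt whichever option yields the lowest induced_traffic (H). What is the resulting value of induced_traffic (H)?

-165

Policy A (T + 9, J := 184):
  T = 41 + 9 = 50
  J = 184
  H = 219 − 4·50 − 184 = -165
Policy B (T := 35, J − 31):
  T = 35
  J = 159 − 31 = 128
  H = 219 − 4·35 − 128 = -49
Policy C (J := 153, T := 34):
  T = 34
  J = 153
  H = 219 − 4·34 − 153 = -70
Comparing — Policy A: H=-165, Policy B: H=-49, Policy C: H=-70. Lowest is -165 (Policy A).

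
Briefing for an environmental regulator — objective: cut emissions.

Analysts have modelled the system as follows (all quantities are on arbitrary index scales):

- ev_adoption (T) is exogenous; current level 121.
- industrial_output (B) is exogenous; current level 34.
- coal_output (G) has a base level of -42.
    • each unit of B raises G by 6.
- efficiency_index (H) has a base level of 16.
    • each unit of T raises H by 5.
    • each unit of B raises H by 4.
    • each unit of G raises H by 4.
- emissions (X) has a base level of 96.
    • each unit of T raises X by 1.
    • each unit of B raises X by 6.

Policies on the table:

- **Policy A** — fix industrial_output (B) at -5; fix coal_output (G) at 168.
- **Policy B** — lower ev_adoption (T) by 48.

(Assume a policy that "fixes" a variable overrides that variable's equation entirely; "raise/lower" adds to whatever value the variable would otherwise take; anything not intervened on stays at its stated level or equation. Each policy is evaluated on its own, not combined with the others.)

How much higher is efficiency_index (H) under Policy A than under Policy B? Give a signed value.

108

Policy A (B := -5, G := 168):
  T = 121
  B = -5
  G = 168
  H = 16 + 5·121 + 4·(-5) + 4·168 = 1273
Policy B (T − 48):
  T = 121 − 48 = 73
  B = 34
  G = -42 + 6·34 = 162
  H = 16 + 5·73 + 4·34 + 4·162 = 1165
H: 1273 − 1165 = 108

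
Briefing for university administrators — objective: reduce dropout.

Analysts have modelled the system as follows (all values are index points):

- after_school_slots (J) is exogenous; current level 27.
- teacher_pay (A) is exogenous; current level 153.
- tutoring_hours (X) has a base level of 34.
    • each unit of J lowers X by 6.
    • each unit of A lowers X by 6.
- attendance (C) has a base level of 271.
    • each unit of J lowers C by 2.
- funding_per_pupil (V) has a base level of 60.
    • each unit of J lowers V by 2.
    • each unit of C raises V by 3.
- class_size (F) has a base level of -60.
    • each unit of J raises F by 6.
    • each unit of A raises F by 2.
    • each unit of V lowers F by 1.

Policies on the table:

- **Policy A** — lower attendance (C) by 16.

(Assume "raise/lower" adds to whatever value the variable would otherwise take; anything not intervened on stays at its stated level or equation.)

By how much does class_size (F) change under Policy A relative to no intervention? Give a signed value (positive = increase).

48

Baseline:
  J = 27
  A = 153
  C = 271 − 2·27 = 217
  V = 60 − 2·27 + 3·217 = 657
  F = -60 + 6·27 + 2·153 − 657 = -249
Policy A (C − 16):
  J = 27
  A = 153
  C = 271 − 2·27 (−16 from intervention) = 201
  V = 60 − 2·27 + 3·201 = 609
  F = -60 + 6·27 + 2·153 − 609 = -201
Change in F: -201 − (-249) = 48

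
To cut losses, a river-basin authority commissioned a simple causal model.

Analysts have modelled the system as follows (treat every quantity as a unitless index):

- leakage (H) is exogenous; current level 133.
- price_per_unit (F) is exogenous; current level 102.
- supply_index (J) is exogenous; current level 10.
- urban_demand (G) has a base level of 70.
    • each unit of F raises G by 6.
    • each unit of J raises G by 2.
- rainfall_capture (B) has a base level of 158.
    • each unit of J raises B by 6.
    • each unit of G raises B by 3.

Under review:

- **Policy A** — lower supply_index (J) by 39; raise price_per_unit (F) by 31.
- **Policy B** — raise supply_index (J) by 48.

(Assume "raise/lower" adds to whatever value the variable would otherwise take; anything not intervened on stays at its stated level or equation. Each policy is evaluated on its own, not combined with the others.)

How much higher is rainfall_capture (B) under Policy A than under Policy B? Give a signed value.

-486

Policy A (J − 39, F + 31):
  F = 102 + 31 = 133
  J = 10 − 39 = -29
  G = 70 + 6·133 + 2·(-29) = 810
  B = 158 + 6·(-29) + 3·810 = 2414
Policy B (J + 48):
  F = 102
  J = 10 + 48 = 58
  G = 70 + 6·102 + 2·58 = 798
  B = 158 + 6·58 + 3·798 = 2900
B: 2414 − 2900 = -486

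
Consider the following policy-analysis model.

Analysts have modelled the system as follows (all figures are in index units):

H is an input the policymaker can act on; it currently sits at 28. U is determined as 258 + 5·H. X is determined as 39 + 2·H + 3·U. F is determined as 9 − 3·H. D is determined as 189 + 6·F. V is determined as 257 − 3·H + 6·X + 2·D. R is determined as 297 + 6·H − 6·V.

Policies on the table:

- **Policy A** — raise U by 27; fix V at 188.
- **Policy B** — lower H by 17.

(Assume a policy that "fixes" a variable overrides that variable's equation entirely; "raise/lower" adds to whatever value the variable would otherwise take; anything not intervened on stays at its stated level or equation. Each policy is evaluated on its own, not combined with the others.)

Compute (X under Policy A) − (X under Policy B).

370

Policy A (U + 27, V := 188):
  H = 28
  U = 258 + 5·28 (+27 from intervention) = 425
  X = 39 + 2·28 + 3·425 = 1370
Policy B (H − 17):
  H = 28 − 17 = 11
  U = 258 + 5·11 = 313
  X = 39 + 2·11 + 3·313 = 1000
X: 1370 − 1000 = 370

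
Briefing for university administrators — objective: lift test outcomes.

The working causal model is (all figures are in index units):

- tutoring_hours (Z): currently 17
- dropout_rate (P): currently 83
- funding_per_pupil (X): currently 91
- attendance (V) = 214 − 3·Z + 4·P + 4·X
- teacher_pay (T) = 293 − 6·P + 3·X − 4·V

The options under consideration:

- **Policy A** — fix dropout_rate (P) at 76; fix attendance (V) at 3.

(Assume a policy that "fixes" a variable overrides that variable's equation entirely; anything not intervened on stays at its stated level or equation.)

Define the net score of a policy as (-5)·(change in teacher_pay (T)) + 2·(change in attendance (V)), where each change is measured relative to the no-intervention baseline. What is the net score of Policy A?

-19042

Baseline:
  Z = 17
  P = 83
  X = 91
  V = 214 − 3·17 + 4·83 + 4·91 = 859
  T = 293 − 6·83 + 3·91 − 4·859 = -3368
Policy A (P := 76, V := 3):
  Z = 17
  P = 76
  X = 91
  V = 3
  T = 293 − 6·76 + 3·91 − 4·3 = 98
ΔT = 98 − (-3368) = 3466; ΔV = 3 − 859 = -856
Score = (-5)·3466 + 2·(-856) = -19042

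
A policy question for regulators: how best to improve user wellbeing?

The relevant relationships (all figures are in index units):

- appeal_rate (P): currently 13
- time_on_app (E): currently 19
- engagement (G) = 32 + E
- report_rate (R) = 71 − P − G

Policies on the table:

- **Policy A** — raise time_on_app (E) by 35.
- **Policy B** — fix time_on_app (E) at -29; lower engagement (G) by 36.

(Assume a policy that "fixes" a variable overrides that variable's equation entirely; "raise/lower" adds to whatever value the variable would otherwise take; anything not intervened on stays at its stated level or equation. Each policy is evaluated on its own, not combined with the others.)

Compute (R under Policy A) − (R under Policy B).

Policy A (E + 35):
  P = 13
  E = 19 + 35 = 54
  G = 32 + 54 = 86
  R = 71 − 13 − 86 = -28
Policy B (E := -29, G − 36):
  P = 13
  E = -29
  G = 32 + (-29) (−36 from intervention) = -33
  R = 71 − 13 − (-33) = 91
R: -28 − 91 = -119

-119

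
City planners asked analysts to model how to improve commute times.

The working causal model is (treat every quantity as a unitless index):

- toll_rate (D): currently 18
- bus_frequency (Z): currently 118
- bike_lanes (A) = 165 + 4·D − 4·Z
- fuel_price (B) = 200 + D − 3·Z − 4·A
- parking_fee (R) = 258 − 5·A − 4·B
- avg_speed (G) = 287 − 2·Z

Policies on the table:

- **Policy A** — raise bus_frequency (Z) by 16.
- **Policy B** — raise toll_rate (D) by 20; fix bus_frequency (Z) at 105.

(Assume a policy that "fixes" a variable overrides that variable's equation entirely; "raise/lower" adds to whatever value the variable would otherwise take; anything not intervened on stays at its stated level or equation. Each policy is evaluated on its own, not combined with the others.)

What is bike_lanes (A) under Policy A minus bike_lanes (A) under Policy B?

-196

Policy A (Z + 16):
  D = 18
  Z = 118 + 16 = 134
  A = 165 + 4·18 − 4·134 = -299
Policy B (D + 20, Z := 105):
  D = 18 + 20 = 38
  Z = 105
  A = 165 + 4·38 − 4·105 = -103
A: -299 − (-103) = -196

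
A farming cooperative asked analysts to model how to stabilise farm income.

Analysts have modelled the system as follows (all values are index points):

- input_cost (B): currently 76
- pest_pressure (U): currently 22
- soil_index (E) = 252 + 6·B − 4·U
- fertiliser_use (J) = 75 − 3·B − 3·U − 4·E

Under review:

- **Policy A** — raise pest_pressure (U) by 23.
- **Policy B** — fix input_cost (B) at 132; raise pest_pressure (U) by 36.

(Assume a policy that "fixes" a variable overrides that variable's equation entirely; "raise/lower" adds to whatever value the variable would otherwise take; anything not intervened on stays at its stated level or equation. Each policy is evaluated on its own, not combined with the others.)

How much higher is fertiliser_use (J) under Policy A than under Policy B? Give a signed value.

Policy A (U + 23):
  B = 76
  U = 22 + 23 = 45
  E = 252 + 6·76 − 4·45 = 528
  J = 75 − 3·76 − 3·45 − 4·528 = -2400
Policy B (B := 132, U + 36):
  B = 132
  U = 22 + 36 = 58
  E = 252 + 6·132 − 4·58 = 812
  J = 75 − 3·132 − 3·58 − 4·812 = -3743
J: -2400 − (-3743) = 1343

1343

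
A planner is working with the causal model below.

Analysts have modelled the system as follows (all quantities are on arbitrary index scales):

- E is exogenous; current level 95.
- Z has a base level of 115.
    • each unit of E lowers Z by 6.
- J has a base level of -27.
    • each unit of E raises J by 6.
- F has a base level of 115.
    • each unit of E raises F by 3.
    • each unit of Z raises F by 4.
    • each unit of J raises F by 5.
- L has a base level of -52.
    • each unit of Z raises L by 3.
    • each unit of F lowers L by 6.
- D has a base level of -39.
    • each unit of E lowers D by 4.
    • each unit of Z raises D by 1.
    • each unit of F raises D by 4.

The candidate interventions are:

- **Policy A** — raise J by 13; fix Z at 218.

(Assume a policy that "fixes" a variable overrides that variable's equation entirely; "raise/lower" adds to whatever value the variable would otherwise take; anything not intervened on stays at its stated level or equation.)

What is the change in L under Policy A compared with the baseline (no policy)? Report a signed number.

Baseline:
  E = 95
  Z = 115 − 6·95 = -455
  J = -27 + 6·95 = 543
  F = 115 + 3·95 + 4·(-455) + 5·543 = 1295
  L = -52 + 3·(-455) − 6·1295 = -9187
Policy A (J + 13, Z := 218):
  E = 95
  Z = 218
  J = -27 + 6·95 (+13 from intervention) = 556
  F = 115 + 3·95 + 4·218 + 5·556 = 4052
  L = -52 + 3·218 − 6·4052 = -23710
Change in L: -23710 − (-9187) = -14523

-14523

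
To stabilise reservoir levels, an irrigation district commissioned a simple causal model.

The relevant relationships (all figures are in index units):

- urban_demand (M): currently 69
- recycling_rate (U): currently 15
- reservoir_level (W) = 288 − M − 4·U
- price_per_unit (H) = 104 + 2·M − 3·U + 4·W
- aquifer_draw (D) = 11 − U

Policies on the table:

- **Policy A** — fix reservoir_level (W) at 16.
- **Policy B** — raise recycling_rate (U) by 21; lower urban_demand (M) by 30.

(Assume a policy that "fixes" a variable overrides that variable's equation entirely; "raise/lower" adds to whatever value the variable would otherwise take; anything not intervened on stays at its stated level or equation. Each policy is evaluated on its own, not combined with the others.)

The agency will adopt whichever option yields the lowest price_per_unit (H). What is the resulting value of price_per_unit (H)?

Policy A (W := 16):
  M = 69
  U = 15
  W = 16
  H = 104 + 2·69 − 3·15 + 4·16 = 261
Policy B (U + 21, M − 30):
  M = 69 − 30 = 39
  U = 15 + 21 = 36
  W = 288 − 39 − 4·36 = 105
  H = 104 + 2·39 − 3·36 + 4·105 = 494
Comparing — Policy A: H=261, Policy B: H=494. Lowest is 261 (Policy A).

261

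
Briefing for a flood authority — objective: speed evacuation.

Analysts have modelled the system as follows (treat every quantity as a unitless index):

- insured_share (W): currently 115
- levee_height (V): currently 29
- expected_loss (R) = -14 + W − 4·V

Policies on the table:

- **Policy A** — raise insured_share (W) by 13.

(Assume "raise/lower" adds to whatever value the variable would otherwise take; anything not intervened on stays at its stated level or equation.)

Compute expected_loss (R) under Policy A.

Policy A (W + 13):
  W = 115 + 13 = 128
  V = 29
  R = -14 + 128 − 4·29 = -2

-2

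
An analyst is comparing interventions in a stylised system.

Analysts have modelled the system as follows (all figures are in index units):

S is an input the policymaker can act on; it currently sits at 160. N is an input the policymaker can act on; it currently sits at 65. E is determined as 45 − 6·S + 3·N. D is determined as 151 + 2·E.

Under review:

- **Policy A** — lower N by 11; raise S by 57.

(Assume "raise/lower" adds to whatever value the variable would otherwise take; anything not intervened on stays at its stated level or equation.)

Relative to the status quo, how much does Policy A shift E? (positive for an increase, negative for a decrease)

-375

Baseline:
  S = 160
  N = 65
  E = 45 − 6·160 + 3·65 = -720
Policy A (N − 11, S + 57):
  S = 160 + 57 = 217
  N = 65 − 11 = 54
  E = 45 − 6·217 + 3·54 = -1095
Change in E: -1095 − (-720) = -375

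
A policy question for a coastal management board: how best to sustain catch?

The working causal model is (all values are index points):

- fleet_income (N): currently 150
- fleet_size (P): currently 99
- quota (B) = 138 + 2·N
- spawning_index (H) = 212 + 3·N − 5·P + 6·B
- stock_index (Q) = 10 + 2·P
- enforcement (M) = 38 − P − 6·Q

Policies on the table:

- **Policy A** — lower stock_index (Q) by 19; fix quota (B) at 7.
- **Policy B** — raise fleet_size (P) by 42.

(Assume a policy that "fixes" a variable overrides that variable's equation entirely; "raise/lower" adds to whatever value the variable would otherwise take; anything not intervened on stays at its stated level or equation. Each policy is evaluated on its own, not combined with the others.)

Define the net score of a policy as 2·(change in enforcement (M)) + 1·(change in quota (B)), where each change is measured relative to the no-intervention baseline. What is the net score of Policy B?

Baseline:
  N = 150
  P = 99
  B = 138 + 2·150 = 438
  Q = 10 + 2·99 = 208
  M = 38 − 99 − 6·208 = -1309
Policy B (P + 42):
  N = 150
  P = 99 + 42 = 141
  B = 138 + 2·150 = 438
  Q = 10 + 2·141 = 292
  M = 38 − 141 − 6·292 = -1855
ΔM = -1855 − (-1309) = -546; ΔB = 438 − 438 = 0
Score = 2·(-546) + 1·0 = -1092

-1092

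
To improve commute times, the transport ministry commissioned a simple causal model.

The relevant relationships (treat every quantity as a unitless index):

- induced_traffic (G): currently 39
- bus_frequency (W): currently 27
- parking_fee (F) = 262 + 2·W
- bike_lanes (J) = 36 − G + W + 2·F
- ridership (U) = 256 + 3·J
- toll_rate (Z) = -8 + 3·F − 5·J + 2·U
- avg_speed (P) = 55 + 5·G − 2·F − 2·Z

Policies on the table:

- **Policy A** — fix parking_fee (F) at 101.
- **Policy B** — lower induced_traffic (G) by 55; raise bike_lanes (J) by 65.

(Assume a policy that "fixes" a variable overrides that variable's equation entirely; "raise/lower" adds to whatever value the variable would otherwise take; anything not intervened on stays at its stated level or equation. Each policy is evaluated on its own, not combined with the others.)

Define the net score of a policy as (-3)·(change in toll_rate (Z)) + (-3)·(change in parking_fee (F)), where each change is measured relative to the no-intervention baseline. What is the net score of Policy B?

-360

Baseline:
  G = 39
  W = 27
  F = 262 + 2·27 = 316
  J = 36 − 39 + 27 + 2·316 = 656
  U = 256 + 3·656 = 2224
  Z = -8 + 3·316 − 5·656 + 2·2224 = 2108
Policy B (G − 55, J + 65):
  G = 39 − 55 = -16
  W = 27
  F = 262 + 2·27 = 316
  J = 36 − (-16) + 27 + 2·316 (+65 from intervention) = 776
  U = 256 + 3·776 = 2584
  Z = -8 + 3·316 − 5·776 + 2·2584 = 2228
ΔZ = 2228 − 2108 = 120; ΔF = 316 − 316 = 0
Score = (-3)·120 + (-3)·0 = -360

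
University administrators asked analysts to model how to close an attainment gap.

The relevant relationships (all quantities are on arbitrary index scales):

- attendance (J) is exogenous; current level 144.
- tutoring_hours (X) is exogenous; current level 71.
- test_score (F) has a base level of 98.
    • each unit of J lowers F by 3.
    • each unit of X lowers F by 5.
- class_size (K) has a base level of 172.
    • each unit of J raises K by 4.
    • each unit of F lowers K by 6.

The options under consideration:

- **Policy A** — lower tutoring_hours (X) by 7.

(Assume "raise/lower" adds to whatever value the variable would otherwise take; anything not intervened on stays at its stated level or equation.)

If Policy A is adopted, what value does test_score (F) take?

Policy A (X − 7):
  J = 144
  X = 71 − 7 = 64
  F = 98 − 3·144 − 5·64 = -654

-654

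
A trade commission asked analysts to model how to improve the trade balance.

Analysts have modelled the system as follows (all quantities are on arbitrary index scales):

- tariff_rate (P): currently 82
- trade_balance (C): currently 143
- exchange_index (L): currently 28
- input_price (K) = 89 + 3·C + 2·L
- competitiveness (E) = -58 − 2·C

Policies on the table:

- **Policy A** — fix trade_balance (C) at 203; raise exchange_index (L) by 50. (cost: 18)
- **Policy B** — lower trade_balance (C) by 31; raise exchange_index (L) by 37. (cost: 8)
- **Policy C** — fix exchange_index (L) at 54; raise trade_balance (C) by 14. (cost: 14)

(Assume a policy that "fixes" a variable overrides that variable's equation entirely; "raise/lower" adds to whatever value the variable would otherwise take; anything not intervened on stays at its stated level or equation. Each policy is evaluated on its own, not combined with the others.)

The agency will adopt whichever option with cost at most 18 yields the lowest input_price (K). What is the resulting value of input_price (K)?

555

Policy A (C := 203, L + 50):
  C = 203
  L = 28 + 50 = 78
  K = 89 + 3·203 + 2·78 = 854
Policy B (C − 31, L + 37):
  C = 143 − 31 = 112
  L = 28 + 37 = 65
  K = 89 + 3·112 + 2·65 = 555
Policy C (L := 54, C + 14):
  C = 143 + 14 = 157
  L = 54
  K = 89 + 3·157 + 2·54 = 668
Comparing — Policy A: K=854, Policy B: K=555, Policy C: K=668. Lowest is 555 (Policy B).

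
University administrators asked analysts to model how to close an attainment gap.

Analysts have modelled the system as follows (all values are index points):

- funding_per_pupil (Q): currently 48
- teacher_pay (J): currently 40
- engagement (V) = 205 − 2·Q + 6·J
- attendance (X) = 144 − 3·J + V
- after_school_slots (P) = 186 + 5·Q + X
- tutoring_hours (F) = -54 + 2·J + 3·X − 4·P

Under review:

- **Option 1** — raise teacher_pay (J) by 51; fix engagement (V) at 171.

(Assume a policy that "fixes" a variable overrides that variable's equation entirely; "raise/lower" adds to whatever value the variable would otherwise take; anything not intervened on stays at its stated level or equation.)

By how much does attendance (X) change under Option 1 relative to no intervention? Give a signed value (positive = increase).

Baseline:
  Q = 48
  J = 40
  V = 205 − 2·48 + 6·40 = 349
  X = 144 − 3·40 + 349 = 373
Option 1 (J + 51, V := 171):
  Q = 48
  J = 40 + 51 = 91
  V = 171
  X = 144 − 3·91 + 171 = 42
Change in X: 42 − 373 = -331

-331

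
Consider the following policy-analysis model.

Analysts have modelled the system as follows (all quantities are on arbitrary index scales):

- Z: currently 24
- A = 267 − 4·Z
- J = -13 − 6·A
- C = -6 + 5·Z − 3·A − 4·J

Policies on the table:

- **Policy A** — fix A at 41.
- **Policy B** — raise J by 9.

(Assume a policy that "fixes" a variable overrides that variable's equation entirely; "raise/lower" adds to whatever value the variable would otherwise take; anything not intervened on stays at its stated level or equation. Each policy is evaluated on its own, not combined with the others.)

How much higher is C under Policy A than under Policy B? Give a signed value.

Policy A (A := 41):
  Z = 24
  A = 41
  J = -13 − 6·41 = -259
  C = -6 + 5·24 − 3·41 − 4·(-259) = 1027
Policy B (J + 9):
  Z = 24
  A = 267 − 4·24 = 171
  J = -13 − 6·171 (+9 from intervention) = -1030
  C = -6 + 5·24 − 3·171 − 4·(-1030) = 3721
C: 1027 − 3721 = -2694

-2694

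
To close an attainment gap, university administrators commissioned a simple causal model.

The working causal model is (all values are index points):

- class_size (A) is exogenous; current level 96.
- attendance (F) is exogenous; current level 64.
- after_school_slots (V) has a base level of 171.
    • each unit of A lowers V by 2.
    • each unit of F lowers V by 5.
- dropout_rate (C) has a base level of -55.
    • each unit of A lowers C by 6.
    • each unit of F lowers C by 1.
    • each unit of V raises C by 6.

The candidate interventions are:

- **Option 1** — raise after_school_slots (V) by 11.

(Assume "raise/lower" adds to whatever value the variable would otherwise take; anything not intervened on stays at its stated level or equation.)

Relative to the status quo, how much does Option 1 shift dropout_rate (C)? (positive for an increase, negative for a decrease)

66

Baseline:
  A = 96
  F = 64
  V = 171 − 2·96 − 5·64 = -341
  C = -55 − 6·96 − 64 + 6·(-341) = -2741
Option 1 (V + 11):
  A = 96
  F = 64
  V = 171 − 2·96 − 5·64 (+11 from intervention) = -330
  C = -55 − 6·96 − 64 + 6·(-330) = -2675
Change in C: -2675 − (-2741) = 66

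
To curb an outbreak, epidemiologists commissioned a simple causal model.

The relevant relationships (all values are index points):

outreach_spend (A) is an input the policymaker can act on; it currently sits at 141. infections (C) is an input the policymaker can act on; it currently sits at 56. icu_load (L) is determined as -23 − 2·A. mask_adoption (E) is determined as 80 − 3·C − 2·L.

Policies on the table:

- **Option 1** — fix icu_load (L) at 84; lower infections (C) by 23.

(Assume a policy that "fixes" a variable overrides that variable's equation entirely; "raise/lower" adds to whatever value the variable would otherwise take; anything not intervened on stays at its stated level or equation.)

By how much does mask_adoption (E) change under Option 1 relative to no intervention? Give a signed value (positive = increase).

-709

Baseline:
  A = 141
  C = 56
  L = -23 − 2·141 = -305
  E = 80 − 3·56 − 2·(-305) = 522
Option 1 (L := 84, C − 23):
  A = 141
  C = 56 − 23 = 33
  L = 84
  E = 80 − 3·33 − 2·84 = -187
Change in E: -187 − 522 = -709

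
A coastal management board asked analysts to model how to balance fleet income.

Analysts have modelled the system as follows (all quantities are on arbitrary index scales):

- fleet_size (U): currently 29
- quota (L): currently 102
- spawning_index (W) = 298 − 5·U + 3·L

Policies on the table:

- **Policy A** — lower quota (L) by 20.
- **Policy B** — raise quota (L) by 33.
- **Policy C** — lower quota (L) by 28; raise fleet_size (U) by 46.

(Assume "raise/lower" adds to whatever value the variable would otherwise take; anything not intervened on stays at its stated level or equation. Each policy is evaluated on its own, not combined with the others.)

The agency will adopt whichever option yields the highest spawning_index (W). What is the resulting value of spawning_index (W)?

Policy A (L − 20):
  U = 29
  L = 102 − 20 = 82
  W = 298 − 5·29 + 3·82 = 399
Policy B (L + 33):
  U = 29
  L = 102 + 33 = 135
  W = 298 − 5·29 + 3·135 = 558
Policy C (L − 28, U + 46):
  U = 29 + 46 = 75
  L = 102 − 28 = 74
  W = 298 − 5·75 + 3·74 = 145
Comparing — Policy A: W=399, Policy B: W=558, Policy C: W=145. Highest is 558 (Policy B).

558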